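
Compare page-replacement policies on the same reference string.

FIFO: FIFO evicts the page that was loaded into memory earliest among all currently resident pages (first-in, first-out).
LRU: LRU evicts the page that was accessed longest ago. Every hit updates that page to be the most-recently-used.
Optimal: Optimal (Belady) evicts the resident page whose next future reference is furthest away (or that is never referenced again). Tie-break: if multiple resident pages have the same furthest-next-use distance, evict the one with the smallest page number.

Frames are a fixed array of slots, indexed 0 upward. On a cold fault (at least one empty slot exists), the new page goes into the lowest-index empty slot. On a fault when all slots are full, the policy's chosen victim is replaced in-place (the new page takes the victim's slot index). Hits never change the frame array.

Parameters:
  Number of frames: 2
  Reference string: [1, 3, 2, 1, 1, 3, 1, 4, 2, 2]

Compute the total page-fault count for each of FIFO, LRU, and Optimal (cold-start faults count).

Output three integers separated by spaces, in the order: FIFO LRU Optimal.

--- FIFO ---
  step 0: ref 1 -> FAULT, frames=[1,-] (faults so far: 1)
  step 1: ref 3 -> FAULT, frames=[1,3] (faults so far: 2)
  step 2: ref 2 -> FAULT, evict 1, frames=[2,3] (faults so far: 3)
  step 3: ref 1 -> FAULT, evict 3, frames=[2,1] (faults so far: 4)
  step 4: ref 1 -> HIT, frames=[2,1] (faults so far: 4)
  step 5: ref 3 -> FAULT, evict 2, frames=[3,1] (faults so far: 5)
  step 6: ref 1 -> HIT, frames=[3,1] (faults so far: 5)
  step 7: ref 4 -> FAULT, evict 1, frames=[3,4] (faults so far: 6)
  step 8: ref 2 -> FAULT, evict 3, frames=[2,4] (faults so far: 7)
  step 9: ref 2 -> HIT, frames=[2,4] (faults so far: 7)
  FIFO total faults: 7
--- LRU ---
  step 0: ref 1 -> FAULT, frames=[1,-] (faults so far: 1)
  step 1: ref 3 -> FAULT, frames=[1,3] (faults so far: 2)
  step 2: ref 2 -> FAULT, evict 1, frames=[2,3] (faults so far: 3)
  step 3: ref 1 -> FAULT, evict 3, frames=[2,1] (faults so far: 4)
  step 4: ref 1 -> HIT, frames=[2,1] (faults so far: 4)
  step 5: ref 3 -> FAULT, evict 2, frames=[3,1] (faults so far: 5)
  step 6: ref 1 -> HIT, frames=[3,1] (faults so far: 5)
  step 7: ref 4 -> FAULT, evict 3, frames=[4,1] (faults so far: 6)
  step 8: ref 2 -> FAULT, evict 1, frames=[4,2] (faults so far: 7)
  step 9: ref 2 -> HIT, frames=[4,2] (faults so far: 7)
  LRU total faults: 7
--- Optimal ---
  step 0: ref 1 -> FAULT, frames=[1,-] (faults so far: 1)
  step 1: ref 3 -> FAULT, frames=[1,3] (faults so far: 2)
  step 2: ref 2 -> FAULT, evict 3, frames=[1,2] (faults so far: 3)
  step 3: ref 1 -> HIT, frames=[1,2] (faults so far: 3)
  step 4: ref 1 -> HIT, frames=[1,2] (faults so far: 3)
  step 5: ref 3 -> FAULT, evict 2, frames=[1,3] (faults so far: 4)
  step 6: ref 1 -> HIT, frames=[1,3] (faults so far: 4)
  step 7: ref 4 -> FAULT, evict 1, frames=[4,3] (faults so far: 5)
  step 8: ref 2 -> FAULT, evict 3, frames=[4,2] (faults so far: 6)
  step 9: ref 2 -> HIT, frames=[4,2] (faults so far: 6)
  Optimal total faults: 6

Answer: 7 7 6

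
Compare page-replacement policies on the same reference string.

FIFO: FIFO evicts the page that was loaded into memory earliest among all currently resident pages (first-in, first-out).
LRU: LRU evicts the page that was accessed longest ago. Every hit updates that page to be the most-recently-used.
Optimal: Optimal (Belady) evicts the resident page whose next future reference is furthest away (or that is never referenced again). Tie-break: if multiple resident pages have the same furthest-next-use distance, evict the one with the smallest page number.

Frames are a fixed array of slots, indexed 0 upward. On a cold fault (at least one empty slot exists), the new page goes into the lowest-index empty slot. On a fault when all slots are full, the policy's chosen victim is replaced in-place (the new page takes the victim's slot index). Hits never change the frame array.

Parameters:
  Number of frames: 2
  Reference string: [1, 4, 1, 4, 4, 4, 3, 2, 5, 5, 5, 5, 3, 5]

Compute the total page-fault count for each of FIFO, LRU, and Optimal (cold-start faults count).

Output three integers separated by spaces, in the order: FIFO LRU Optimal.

Answer: 6 6 5

Derivation:
--- FIFO ---
  step 0: ref 1 -> FAULT, frames=[1,-] (faults so far: 1)
  step 1: ref 4 -> FAULT, frames=[1,4] (faults so far: 2)
  step 2: ref 1 -> HIT, frames=[1,4] (faults so far: 2)
  step 3: ref 4 -> HIT, frames=[1,4] (faults so far: 2)
  step 4: ref 4 -> HIT, frames=[1,4] (faults so far: 2)
  step 5: ref 4 -> HIT, frames=[1,4] (faults so far: 2)
  step 6: ref 3 -> FAULT, evict 1, frames=[3,4] (faults so far: 3)
  step 7: ref 2 -> FAULT, evict 4, frames=[3,2] (faults so far: 4)
  step 8: ref 5 -> FAULT, evict 3, frames=[5,2] (faults so far: 5)
  step 9: ref 5 -> HIT, frames=[5,2] (faults so far: 5)
  step 10: ref 5 -> HIT, frames=[5,2] (faults so far: 5)
  step 11: ref 5 -> HIT, frames=[5,2] (faults so far: 5)
  step 12: ref 3 -> FAULT, evict 2, frames=[5,3] (faults so far: 6)
  step 13: ref 5 -> HIT, frames=[5,3] (faults so far: 6)
  FIFO total faults: 6
--- LRU ---
  step 0: ref 1 -> FAULT, frames=[1,-] (faults so far: 1)
  step 1: ref 4 -> FAULT, frames=[1,4] (faults so far: 2)
  step 2: ref 1 -> HIT, frames=[1,4] (faults so far: 2)
  step 3: ref 4 -> HIT, frames=[1,4] (faults so far: 2)
  step 4: ref 4 -> HIT, frames=[1,4] (faults so far: 2)
  step 5: ref 4 -> HIT, frames=[1,4] (faults so far: 2)
  step 6: ref 3 -> FAULT, evict 1, frames=[3,4] (faults so far: 3)
  step 7: ref 2 -> FAULT, evict 4, frames=[3,2] (faults so far: 4)
  step 8: ref 5 -> FAULT, evict 3, frames=[5,2] (faults so far: 5)
  step 9: ref 5 -> HIT, frames=[5,2] (faults so far: 5)
  step 10: ref 5 -> HIT, frames=[5,2] (faults so far: 5)
  step 11: ref 5 -> HIT, frames=[5,2] (faults so far: 5)
  step 12: ref 3 -> FAULT, evict 2, frames=[5,3] (faults so far: 6)
  step 13: ref 5 -> HIT, frames=[5,3] (faults so far: 6)
  LRU total faults: 6
--- Optimal ---
  step 0: ref 1 -> FAULT, frames=[1,-] (faults so far: 1)
  step 1: ref 4 -> FAULT, frames=[1,4] (faults so far: 2)
  step 2: ref 1 -> HIT, frames=[1,4] (faults so far: 2)
  step 3: ref 4 -> HIT, frames=[1,4] (faults so far: 2)
  step 4: ref 4 -> HIT, frames=[1,4] (faults so far: 2)
  step 5: ref 4 -> HIT, frames=[1,4] (faults so far: 2)
  step 6: ref 3 -> FAULT, evict 1, frames=[3,4] (faults so far: 3)
  step 7: ref 2 -> FAULT, evict 4, frames=[3,2] (faults so far: 4)
  step 8: ref 5 -> FAULT, evict 2, frames=[3,5] (faults so far: 5)
  step 9: ref 5 -> HIT, frames=[3,5] (faults so far: 5)
  step 10: ref 5 -> HIT, frames=[3,5] (faults so far: 5)
  step 11: ref 5 -> HIT, frames=[3,5] (faults so far: 5)
  step 12: ref 3 -> HIT, frames=[3,5] (faults so far: 5)
  step 13: ref 5 -> HIT, frames=[3,5] (faults so far: 5)
  Optimal total faults: 5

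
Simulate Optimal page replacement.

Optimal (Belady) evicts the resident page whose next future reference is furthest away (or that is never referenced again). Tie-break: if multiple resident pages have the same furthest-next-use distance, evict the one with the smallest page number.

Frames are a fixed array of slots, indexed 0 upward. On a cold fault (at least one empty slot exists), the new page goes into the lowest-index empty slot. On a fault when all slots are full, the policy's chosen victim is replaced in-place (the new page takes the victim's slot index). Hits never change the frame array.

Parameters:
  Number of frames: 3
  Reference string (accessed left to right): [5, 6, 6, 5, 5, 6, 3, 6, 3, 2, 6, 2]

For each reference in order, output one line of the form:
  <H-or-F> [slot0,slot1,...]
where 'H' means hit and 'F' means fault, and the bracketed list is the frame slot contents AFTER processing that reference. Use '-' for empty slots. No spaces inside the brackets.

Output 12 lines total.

F [5,-,-]
F [5,6,-]
H [5,6,-]
H [5,6,-]
H [5,6,-]
H [5,6,-]
F [5,6,3]
H [5,6,3]
H [5,6,3]
F [5,6,2]
H [5,6,2]
H [5,6,2]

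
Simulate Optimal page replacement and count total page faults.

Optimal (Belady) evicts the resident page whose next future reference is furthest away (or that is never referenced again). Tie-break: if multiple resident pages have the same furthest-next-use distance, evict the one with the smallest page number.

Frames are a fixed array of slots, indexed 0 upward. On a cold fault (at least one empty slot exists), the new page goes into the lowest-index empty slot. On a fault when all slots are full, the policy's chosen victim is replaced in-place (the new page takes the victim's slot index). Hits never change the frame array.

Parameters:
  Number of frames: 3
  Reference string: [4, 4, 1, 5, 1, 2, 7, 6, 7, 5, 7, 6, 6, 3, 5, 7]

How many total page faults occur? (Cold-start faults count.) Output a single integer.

Answer: 7

Derivation:
Step 0: ref 4 → FAULT, frames=[4,-,-]
Step 1: ref 4 → HIT, frames=[4,-,-]
Step 2: ref 1 → FAULT, frames=[4,1,-]
Step 3: ref 5 → FAULT, frames=[4,1,5]
Step 4: ref 1 → HIT, frames=[4,1,5]
Step 5: ref 2 → FAULT (evict 1), frames=[4,2,5]
Step 6: ref 7 → FAULT (evict 2), frames=[4,7,5]
Step 7: ref 6 → FAULT (evict 4), frames=[6,7,5]
Step 8: ref 7 → HIT, frames=[6,7,5]
Step 9: ref 5 → HIT, frames=[6,7,5]
Step 10: ref 7 → HIT, frames=[6,7,5]
Step 11: ref 6 → HIT, frames=[6,7,5]
Step 12: ref 6 → HIT, frames=[6,7,5]
Step 13: ref 3 → FAULT (evict 6), frames=[3,7,5]
Step 14: ref 5 → HIT, frames=[3,7,5]
Step 15: ref 7 → HIT, frames=[3,7,5]
Total faults: 7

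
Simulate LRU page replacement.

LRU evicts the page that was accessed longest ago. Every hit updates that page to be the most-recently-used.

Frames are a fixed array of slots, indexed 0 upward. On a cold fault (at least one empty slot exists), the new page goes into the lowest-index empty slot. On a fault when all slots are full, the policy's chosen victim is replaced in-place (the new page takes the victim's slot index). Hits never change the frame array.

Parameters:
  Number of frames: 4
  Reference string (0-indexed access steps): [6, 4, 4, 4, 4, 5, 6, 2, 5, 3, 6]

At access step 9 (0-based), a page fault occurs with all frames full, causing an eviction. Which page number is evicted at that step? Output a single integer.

Step 0: ref 6 -> FAULT, frames=[6,-,-,-]
Step 1: ref 4 -> FAULT, frames=[6,4,-,-]
Step 2: ref 4 -> HIT, frames=[6,4,-,-]
Step 3: ref 4 -> HIT, frames=[6,4,-,-]
Step 4: ref 4 -> HIT, frames=[6,4,-,-]
Step 5: ref 5 -> FAULT, frames=[6,4,5,-]
Step 6: ref 6 -> HIT, frames=[6,4,5,-]
Step 7: ref 2 -> FAULT, frames=[6,4,5,2]
Step 8: ref 5 -> HIT, frames=[6,4,5,2]
Step 9: ref 3 -> FAULT, evict 4, frames=[6,3,5,2]
At step 9: evicted page 4

Answer: 4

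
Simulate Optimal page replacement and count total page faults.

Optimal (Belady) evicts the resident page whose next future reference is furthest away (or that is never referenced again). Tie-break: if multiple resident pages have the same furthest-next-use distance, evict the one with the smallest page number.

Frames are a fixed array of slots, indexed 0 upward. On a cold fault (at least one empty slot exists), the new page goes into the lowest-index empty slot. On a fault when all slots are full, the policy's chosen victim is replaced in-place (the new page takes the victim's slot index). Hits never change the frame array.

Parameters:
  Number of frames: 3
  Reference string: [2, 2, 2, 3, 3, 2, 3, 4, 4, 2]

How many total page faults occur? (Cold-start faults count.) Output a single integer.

Answer: 3

Derivation:
Step 0: ref 2 → FAULT, frames=[2,-,-]
Step 1: ref 2 → HIT, frames=[2,-,-]
Step 2: ref 2 → HIT, frames=[2,-,-]
Step 3: ref 3 → FAULT, frames=[2,3,-]
Step 4: ref 3 → HIT, frames=[2,3,-]
Step 5: ref 2 → HIT, frames=[2,3,-]
Step 6: ref 3 → HIT, frames=[2,3,-]
Step 7: ref 4 → FAULT, frames=[2,3,4]
Step 8: ref 4 → HIT, frames=[2,3,4]
Step 9: ref 2 → HIT, frames=[2,3,4]
Total faults: 3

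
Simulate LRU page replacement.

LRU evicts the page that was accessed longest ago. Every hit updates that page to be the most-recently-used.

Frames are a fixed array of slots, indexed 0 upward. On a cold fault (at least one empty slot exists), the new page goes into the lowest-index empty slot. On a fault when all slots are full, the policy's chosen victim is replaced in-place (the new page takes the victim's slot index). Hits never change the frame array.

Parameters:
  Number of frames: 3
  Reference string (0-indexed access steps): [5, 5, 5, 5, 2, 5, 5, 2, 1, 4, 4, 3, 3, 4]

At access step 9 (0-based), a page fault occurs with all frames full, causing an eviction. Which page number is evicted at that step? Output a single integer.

Answer: 5

Derivation:
Step 0: ref 5 -> FAULT, frames=[5,-,-]
Step 1: ref 5 -> HIT, frames=[5,-,-]
Step 2: ref 5 -> HIT, frames=[5,-,-]
Step 3: ref 5 -> HIT, frames=[5,-,-]
Step 4: ref 2 -> FAULT, frames=[5,2,-]
Step 5: ref 5 -> HIT, frames=[5,2,-]
Step 6: ref 5 -> HIT, frames=[5,2,-]
Step 7: ref 2 -> HIT, frames=[5,2,-]
Step 8: ref 1 -> FAULT, frames=[5,2,1]
Step 9: ref 4 -> FAULT, evict 5, frames=[4,2,1]
At step 9: evicted page 5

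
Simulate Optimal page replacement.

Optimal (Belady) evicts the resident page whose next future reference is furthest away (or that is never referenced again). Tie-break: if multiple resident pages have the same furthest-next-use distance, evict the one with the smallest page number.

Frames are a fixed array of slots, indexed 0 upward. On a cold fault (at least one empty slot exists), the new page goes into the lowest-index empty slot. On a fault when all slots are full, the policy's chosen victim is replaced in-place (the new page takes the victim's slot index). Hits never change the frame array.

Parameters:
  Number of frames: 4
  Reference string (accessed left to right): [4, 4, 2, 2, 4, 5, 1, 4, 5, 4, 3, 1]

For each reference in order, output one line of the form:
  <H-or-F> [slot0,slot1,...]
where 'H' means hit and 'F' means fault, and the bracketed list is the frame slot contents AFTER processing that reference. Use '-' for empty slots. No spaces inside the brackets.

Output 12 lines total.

F [4,-,-,-]
H [4,-,-,-]
F [4,2,-,-]
H [4,2,-,-]
H [4,2,-,-]
F [4,2,5,-]
F [4,2,5,1]
H [4,2,5,1]
H [4,2,5,1]
H [4,2,5,1]
F [4,3,5,1]
H [4,3,5,1]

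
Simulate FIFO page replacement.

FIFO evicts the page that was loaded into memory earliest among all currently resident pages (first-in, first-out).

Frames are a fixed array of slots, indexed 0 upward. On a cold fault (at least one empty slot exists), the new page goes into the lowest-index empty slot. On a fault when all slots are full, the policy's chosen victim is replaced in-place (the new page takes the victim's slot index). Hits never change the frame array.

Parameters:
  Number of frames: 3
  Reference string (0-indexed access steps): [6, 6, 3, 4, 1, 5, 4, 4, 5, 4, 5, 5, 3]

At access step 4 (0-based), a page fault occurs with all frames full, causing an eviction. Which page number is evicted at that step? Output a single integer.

Answer: 6

Derivation:
Step 0: ref 6 -> FAULT, frames=[6,-,-]
Step 1: ref 6 -> HIT, frames=[6,-,-]
Step 2: ref 3 -> FAULT, frames=[6,3,-]
Step 3: ref 4 -> FAULT, frames=[6,3,4]
Step 4: ref 1 -> FAULT, evict 6, frames=[1,3,4]
At step 4: evicted page 6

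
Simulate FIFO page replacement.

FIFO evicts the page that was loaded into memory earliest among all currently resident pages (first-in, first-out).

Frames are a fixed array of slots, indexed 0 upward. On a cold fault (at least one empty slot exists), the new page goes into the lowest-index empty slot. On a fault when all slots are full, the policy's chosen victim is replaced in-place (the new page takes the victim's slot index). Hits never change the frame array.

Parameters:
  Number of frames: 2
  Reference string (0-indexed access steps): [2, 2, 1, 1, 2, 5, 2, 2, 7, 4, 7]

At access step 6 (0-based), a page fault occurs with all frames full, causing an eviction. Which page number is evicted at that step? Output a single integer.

Step 0: ref 2 -> FAULT, frames=[2,-]
Step 1: ref 2 -> HIT, frames=[2,-]
Step 2: ref 1 -> FAULT, frames=[2,1]
Step 3: ref 1 -> HIT, frames=[2,1]
Step 4: ref 2 -> HIT, frames=[2,1]
Step 5: ref 5 -> FAULT, evict 2, frames=[5,1]
Step 6: ref 2 -> FAULT, evict 1, frames=[5,2]
At step 6: evicted page 1

Answer: 1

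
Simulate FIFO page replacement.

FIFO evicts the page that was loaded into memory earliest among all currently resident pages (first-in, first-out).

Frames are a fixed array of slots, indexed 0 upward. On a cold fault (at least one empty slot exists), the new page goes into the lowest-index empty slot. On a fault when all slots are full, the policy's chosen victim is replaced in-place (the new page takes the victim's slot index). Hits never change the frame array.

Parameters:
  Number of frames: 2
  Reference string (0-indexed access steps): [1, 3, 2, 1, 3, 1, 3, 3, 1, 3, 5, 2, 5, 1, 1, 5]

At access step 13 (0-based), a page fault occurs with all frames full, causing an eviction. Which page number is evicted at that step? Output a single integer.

Step 0: ref 1 -> FAULT, frames=[1,-]
Step 1: ref 3 -> FAULT, frames=[1,3]
Step 2: ref 2 -> FAULT, evict 1, frames=[2,3]
Step 3: ref 1 -> FAULT, evict 3, frames=[2,1]
Step 4: ref 3 -> FAULT, evict 2, frames=[3,1]
Step 5: ref 1 -> HIT, frames=[3,1]
Step 6: ref 3 -> HIT, frames=[3,1]
Step 7: ref 3 -> HIT, frames=[3,1]
Step 8: ref 1 -> HIT, frames=[3,1]
Step 9: ref 3 -> HIT, frames=[3,1]
Step 10: ref 5 -> FAULT, evict 1, frames=[3,5]
Step 11: ref 2 -> FAULT, evict 3, frames=[2,5]
Step 12: ref 5 -> HIT, frames=[2,5]
Step 13: ref 1 -> FAULT, evict 5, frames=[2,1]
At step 13: evicted page 5

Answer: 5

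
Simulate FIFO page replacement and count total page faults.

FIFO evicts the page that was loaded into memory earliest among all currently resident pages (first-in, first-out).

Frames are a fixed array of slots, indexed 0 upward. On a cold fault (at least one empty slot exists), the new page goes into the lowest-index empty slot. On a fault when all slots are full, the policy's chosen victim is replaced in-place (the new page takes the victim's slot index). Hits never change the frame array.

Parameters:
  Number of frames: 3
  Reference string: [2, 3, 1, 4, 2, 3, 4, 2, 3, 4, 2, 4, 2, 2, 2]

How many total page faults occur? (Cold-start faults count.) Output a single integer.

Step 0: ref 2 → FAULT, frames=[2,-,-]
Step 1: ref 3 → FAULT, frames=[2,3,-]
Step 2: ref 1 → FAULT, frames=[2,3,1]
Step 3: ref 4 → FAULT (evict 2), frames=[4,3,1]
Step 4: ref 2 → FAULT (evict 3), frames=[4,2,1]
Step 5: ref 3 → FAULT (evict 1), frames=[4,2,3]
Step 6: ref 4 → HIT, frames=[4,2,3]
Step 7: ref 2 → HIT, frames=[4,2,3]
Step 8: ref 3 → HIT, frames=[4,2,3]
Step 9: ref 4 → HIT, frames=[4,2,3]
Step 10: ref 2 → HIT, frames=[4,2,3]
Step 11: ref 4 → HIT, frames=[4,2,3]
Step 12: ref 2 → HIT, frames=[4,2,3]
Step 13: ref 2 → HIT, frames=[4,2,3]
Step 14: ref 2 → HIT, frames=[4,2,3]
Total faults: 6

Answer: 6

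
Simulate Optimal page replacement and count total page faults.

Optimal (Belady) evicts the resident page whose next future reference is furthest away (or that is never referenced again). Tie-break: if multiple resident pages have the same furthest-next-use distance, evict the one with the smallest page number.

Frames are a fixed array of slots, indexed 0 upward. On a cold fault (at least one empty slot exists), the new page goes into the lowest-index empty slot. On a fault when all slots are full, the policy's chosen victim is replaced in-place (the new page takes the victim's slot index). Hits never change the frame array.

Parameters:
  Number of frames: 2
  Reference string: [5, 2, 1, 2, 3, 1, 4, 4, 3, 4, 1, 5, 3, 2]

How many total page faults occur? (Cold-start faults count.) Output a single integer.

Step 0: ref 5 → FAULT, frames=[5,-]
Step 1: ref 2 → FAULT, frames=[5,2]
Step 2: ref 1 → FAULT (evict 5), frames=[1,2]
Step 3: ref 2 → HIT, frames=[1,2]
Step 4: ref 3 → FAULT (evict 2), frames=[1,3]
Step 5: ref 1 → HIT, frames=[1,3]
Step 6: ref 4 → FAULT (evict 1), frames=[4,3]
Step 7: ref 4 → HIT, frames=[4,3]
Step 8: ref 3 → HIT, frames=[4,3]
Step 9: ref 4 → HIT, frames=[4,3]
Step 10: ref 1 → FAULT (evict 4), frames=[1,3]
Step 11: ref 5 → FAULT (evict 1), frames=[5,3]
Step 12: ref 3 → HIT, frames=[5,3]
Step 13: ref 2 → FAULT (evict 3), frames=[5,2]
Total faults: 8

Answer: 8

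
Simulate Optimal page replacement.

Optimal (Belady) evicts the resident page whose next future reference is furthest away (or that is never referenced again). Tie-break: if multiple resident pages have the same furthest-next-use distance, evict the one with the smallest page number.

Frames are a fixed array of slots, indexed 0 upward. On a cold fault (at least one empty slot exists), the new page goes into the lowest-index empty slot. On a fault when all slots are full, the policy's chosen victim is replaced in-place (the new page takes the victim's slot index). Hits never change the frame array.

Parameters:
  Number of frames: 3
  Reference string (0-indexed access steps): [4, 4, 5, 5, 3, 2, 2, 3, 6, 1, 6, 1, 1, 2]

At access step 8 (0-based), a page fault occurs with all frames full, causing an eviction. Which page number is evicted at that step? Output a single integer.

Answer: 3

Derivation:
Step 0: ref 4 -> FAULT, frames=[4,-,-]
Step 1: ref 4 -> HIT, frames=[4,-,-]
Step 2: ref 5 -> FAULT, frames=[4,5,-]
Step 3: ref 5 -> HIT, frames=[4,5,-]
Step 4: ref 3 -> FAULT, frames=[4,5,3]
Step 5: ref 2 -> FAULT, evict 4, frames=[2,5,3]
Step 6: ref 2 -> HIT, frames=[2,5,3]
Step 7: ref 3 -> HIT, frames=[2,5,3]
Step 8: ref 6 -> FAULT, evict 3, frames=[2,5,6]
At step 8: evicted page 3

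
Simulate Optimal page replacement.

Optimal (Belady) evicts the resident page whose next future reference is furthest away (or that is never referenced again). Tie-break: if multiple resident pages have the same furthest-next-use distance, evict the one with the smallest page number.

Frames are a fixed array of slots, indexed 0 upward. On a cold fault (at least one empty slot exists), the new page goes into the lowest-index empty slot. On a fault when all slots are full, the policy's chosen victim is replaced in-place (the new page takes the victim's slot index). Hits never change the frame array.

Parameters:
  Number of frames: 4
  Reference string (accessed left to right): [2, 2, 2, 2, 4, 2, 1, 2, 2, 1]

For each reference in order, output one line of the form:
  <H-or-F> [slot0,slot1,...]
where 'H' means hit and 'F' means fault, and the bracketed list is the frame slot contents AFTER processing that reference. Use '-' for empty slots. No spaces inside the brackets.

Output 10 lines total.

F [2,-,-,-]
H [2,-,-,-]
H [2,-,-,-]
H [2,-,-,-]
F [2,4,-,-]
H [2,4,-,-]
F [2,4,1,-]
H [2,4,1,-]
H [2,4,1,-]
H [2,4,1,-]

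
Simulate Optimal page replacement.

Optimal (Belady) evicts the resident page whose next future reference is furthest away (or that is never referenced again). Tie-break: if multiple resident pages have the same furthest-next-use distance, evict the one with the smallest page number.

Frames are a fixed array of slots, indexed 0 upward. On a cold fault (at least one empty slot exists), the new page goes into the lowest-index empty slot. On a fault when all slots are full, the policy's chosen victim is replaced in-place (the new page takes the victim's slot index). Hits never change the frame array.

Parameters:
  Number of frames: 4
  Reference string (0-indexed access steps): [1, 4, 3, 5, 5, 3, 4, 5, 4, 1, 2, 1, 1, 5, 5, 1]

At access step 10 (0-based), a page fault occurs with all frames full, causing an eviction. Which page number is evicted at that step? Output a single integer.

Answer: 3

Derivation:
Step 0: ref 1 -> FAULT, frames=[1,-,-,-]
Step 1: ref 4 -> FAULT, frames=[1,4,-,-]
Step 2: ref 3 -> FAULT, frames=[1,4,3,-]
Step 3: ref 5 -> FAULT, frames=[1,4,3,5]
Step 4: ref 5 -> HIT, frames=[1,4,3,5]
Step 5: ref 3 -> HIT, frames=[1,4,3,5]
Step 6: ref 4 -> HIT, frames=[1,4,3,5]
Step 7: ref 5 -> HIT, frames=[1,4,3,5]
Step 8: ref 4 -> HIT, frames=[1,4,3,5]
Step 9: ref 1 -> HIT, frames=[1,4,3,5]
Step 10: ref 2 -> FAULT, evict 3, frames=[1,4,2,5]
At step 10: evicted page 3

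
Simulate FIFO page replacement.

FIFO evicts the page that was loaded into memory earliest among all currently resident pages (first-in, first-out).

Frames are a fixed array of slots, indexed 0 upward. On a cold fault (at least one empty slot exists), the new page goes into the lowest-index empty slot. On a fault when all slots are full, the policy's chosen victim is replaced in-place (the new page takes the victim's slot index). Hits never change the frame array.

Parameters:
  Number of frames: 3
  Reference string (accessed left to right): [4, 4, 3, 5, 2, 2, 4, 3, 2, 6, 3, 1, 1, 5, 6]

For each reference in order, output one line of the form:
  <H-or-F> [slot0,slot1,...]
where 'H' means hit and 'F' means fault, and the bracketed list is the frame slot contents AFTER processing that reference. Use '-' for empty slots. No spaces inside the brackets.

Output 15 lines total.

F [4,-,-]
H [4,-,-]
F [4,3,-]
F [4,3,5]
F [2,3,5]
H [2,3,5]
F [2,4,5]
F [2,4,3]
H [2,4,3]
F [6,4,3]
H [6,4,3]
F [6,1,3]
H [6,1,3]
F [6,1,5]
H [6,1,5]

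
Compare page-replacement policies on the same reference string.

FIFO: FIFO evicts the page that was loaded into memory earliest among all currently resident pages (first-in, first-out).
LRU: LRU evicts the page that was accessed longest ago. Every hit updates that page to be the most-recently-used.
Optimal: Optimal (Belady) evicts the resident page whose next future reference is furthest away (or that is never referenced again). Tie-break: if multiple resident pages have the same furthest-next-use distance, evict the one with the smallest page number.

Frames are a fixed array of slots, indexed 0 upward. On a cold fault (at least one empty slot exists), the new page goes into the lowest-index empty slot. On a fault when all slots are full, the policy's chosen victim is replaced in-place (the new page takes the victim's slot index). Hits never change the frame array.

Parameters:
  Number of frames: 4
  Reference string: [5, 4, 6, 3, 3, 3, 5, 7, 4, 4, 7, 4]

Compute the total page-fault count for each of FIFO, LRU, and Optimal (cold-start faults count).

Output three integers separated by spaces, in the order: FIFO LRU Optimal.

--- FIFO ---
  step 0: ref 5 -> FAULT, frames=[5,-,-,-] (faults so far: 1)
  step 1: ref 4 -> FAULT, frames=[5,4,-,-] (faults so far: 2)
  step 2: ref 6 -> FAULT, frames=[5,4,6,-] (faults so far: 3)
  step 3: ref 3 -> FAULT, frames=[5,4,6,3] (faults so far: 4)
  step 4: ref 3 -> HIT, frames=[5,4,6,3] (faults so far: 4)
  step 5: ref 3 -> HIT, frames=[5,4,6,3] (faults so far: 4)
  step 6: ref 5 -> HIT, frames=[5,4,6,3] (faults so far: 4)
  step 7: ref 7 -> FAULT, evict 5, frames=[7,4,6,3] (faults so far: 5)
  step 8: ref 4 -> HIT, frames=[7,4,6,3] (faults so far: 5)
  step 9: ref 4 -> HIT, frames=[7,4,6,3] (faults so far: 5)
  step 10: ref 7 -> HIT, frames=[7,4,6,3] (faults so far: 5)
  step 11: ref 4 -> HIT, frames=[7,4,6,3] (faults so far: 5)
  FIFO total faults: 5
--- LRU ---
  step 0: ref 5 -> FAULT, frames=[5,-,-,-] (faults so far: 1)
  step 1: ref 4 -> FAULT, frames=[5,4,-,-] (faults so far: 2)
  step 2: ref 6 -> FAULT, frames=[5,4,6,-] (faults so far: 3)
  step 3: ref 3 -> FAULT, frames=[5,4,6,3] (faults so far: 4)
  step 4: ref 3 -> HIT, frames=[5,4,6,3] (faults so far: 4)
  step 5: ref 3 -> HIT, frames=[5,4,6,3] (faults so far: 4)
  step 6: ref 5 -> HIT, frames=[5,4,6,3] (faults so far: 4)
  step 7: ref 7 -> FAULT, evict 4, frames=[5,7,6,3] (faults so far: 5)
  step 8: ref 4 -> FAULT, evict 6, frames=[5,7,4,3] (faults so far: 6)
  step 9: ref 4 -> HIT, frames=[5,7,4,3] (faults so far: 6)
  step 10: ref 7 -> HIT, frames=[5,7,4,3] (faults so far: 6)
  step 11: ref 4 -> HIT, frames=[5,7,4,3] (faults so far: 6)
  LRU total faults: 6
--- Optimal ---
  step 0: ref 5 -> FAULT, frames=[5,-,-,-] (faults so far: 1)
  step 1: ref 4 -> FAULT, frames=[5,4,-,-] (faults so far: 2)
  step 2: ref 6 -> FAULT, frames=[5,4,6,-] (faults so far: 3)
  step 3: ref 3 -> FAULT, frames=[5,4,6,3] (faults so far: 4)
  step 4: ref 3 -> HIT, frames=[5,4,6,3] (faults so far: 4)
  step 5: ref 3 -> HIT, frames=[5,4,6,3] (faults so far: 4)
  step 6: ref 5 -> HIT, frames=[5,4,6,3] (faults so far: 4)
  step 7: ref 7 -> FAULT, evict 3, frames=[5,4,6,7] (faults so far: 5)
  step 8: ref 4 -> HIT, frames=[5,4,6,7] (faults so far: 5)
  step 9: ref 4 -> HIT, frames=[5,4,6,7] (faults so far: 5)
  step 10: ref 7 -> HIT, frames=[5,4,6,7] (faults so far: 5)
  step 11: ref 4 -> HIT, frames=[5,4,6,7] (faults so far: 5)
  Optimal total faults: 5

Answer: 5 6 5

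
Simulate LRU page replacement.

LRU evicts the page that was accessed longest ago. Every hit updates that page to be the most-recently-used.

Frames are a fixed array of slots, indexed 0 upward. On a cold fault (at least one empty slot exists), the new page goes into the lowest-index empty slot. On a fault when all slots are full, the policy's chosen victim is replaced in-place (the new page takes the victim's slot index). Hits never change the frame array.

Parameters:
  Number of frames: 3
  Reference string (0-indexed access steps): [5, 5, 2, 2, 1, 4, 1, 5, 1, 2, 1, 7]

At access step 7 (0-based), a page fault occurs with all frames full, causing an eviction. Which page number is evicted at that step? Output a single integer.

Step 0: ref 5 -> FAULT, frames=[5,-,-]
Step 1: ref 5 -> HIT, frames=[5,-,-]
Step 2: ref 2 -> FAULT, frames=[5,2,-]
Step 3: ref 2 -> HIT, frames=[5,2,-]
Step 4: ref 1 -> FAULT, frames=[5,2,1]
Step 5: ref 4 -> FAULT, evict 5, frames=[4,2,1]
Step 6: ref 1 -> HIT, frames=[4,2,1]
Step 7: ref 5 -> FAULT, evict 2, frames=[4,5,1]
At step 7: evicted page 2

Answer: 2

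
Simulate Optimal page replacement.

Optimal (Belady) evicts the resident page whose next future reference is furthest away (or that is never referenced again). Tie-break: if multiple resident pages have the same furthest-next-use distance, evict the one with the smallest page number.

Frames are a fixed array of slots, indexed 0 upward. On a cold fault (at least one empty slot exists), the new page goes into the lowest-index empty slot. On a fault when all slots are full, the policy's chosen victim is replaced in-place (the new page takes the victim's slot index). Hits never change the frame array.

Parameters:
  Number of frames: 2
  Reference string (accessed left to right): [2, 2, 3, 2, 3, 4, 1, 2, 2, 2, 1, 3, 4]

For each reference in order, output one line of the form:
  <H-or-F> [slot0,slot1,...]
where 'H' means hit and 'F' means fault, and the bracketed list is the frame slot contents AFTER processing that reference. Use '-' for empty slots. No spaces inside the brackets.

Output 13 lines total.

F [2,-]
H [2,-]
F [2,3]
H [2,3]
H [2,3]
F [2,4]
F [2,1]
H [2,1]
H [2,1]
H [2,1]
H [2,1]
F [2,3]
F [4,3]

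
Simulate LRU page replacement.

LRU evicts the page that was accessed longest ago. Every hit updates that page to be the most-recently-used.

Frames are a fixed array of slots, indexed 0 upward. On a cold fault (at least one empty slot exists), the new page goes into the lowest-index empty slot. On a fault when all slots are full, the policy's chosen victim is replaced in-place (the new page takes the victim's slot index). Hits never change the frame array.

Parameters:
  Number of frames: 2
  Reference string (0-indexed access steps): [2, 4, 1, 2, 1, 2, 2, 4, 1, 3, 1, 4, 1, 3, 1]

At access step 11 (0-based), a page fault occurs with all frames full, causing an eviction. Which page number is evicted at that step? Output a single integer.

Answer: 3

Derivation:
Step 0: ref 2 -> FAULT, frames=[2,-]
Step 1: ref 4 -> FAULT, frames=[2,4]
Step 2: ref 1 -> FAULT, evict 2, frames=[1,4]
Step 3: ref 2 -> FAULT, evict 4, frames=[1,2]
Step 4: ref 1 -> HIT, frames=[1,2]
Step 5: ref 2 -> HIT, frames=[1,2]
Step 6: ref 2 -> HIT, frames=[1,2]
Step 7: ref 4 -> FAULT, evict 1, frames=[4,2]
Step 8: ref 1 -> FAULT, evict 2, frames=[4,1]
Step 9: ref 3 -> FAULT, evict 4, frames=[3,1]
Step 10: ref 1 -> HIT, frames=[3,1]
Step 11: ref 4 -> FAULT, evict 3, frames=[4,1]
At step 11: evicted page 3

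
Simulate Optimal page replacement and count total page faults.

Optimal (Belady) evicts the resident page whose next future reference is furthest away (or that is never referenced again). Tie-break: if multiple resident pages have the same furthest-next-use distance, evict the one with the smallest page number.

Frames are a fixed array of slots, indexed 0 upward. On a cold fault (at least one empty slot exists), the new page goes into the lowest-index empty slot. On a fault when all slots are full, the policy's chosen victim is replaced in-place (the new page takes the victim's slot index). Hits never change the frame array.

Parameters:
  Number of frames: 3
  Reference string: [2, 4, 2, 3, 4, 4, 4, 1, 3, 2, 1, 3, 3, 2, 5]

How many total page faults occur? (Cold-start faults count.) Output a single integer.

Answer: 5

Derivation:
Step 0: ref 2 → FAULT, frames=[2,-,-]
Step 1: ref 4 → FAULT, frames=[2,4,-]
Step 2: ref 2 → HIT, frames=[2,4,-]
Step 3: ref 3 → FAULT, frames=[2,4,3]
Step 4: ref 4 → HIT, frames=[2,4,3]
Step 5: ref 4 → HIT, frames=[2,4,3]
Step 6: ref 4 → HIT, frames=[2,4,3]
Step 7: ref 1 → FAULT (evict 4), frames=[2,1,3]
Step 8: ref 3 → HIT, frames=[2,1,3]
Step 9: ref 2 → HIT, frames=[2,1,3]
Step 10: ref 1 → HIT, frames=[2,1,3]
Step 11: ref 3 → HIT, frames=[2,1,3]
Step 12: ref 3 → HIT, frames=[2,1,3]
Step 13: ref 2 → HIT, frames=[2,1,3]
Step 14: ref 5 → FAULT (evict 1), frames=[2,5,3]
Total faults: 5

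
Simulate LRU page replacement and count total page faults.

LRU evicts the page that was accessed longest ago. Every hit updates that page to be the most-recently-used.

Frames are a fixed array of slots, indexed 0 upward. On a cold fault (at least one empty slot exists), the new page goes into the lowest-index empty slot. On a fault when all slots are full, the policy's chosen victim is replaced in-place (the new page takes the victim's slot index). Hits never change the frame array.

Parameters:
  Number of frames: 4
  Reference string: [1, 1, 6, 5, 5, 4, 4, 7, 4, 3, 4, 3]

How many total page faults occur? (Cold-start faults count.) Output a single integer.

Answer: 6

Derivation:
Step 0: ref 1 → FAULT, frames=[1,-,-,-]
Step 1: ref 1 → HIT, frames=[1,-,-,-]
Step 2: ref 6 → FAULT, frames=[1,6,-,-]
Step 3: ref 5 → FAULT, frames=[1,6,5,-]
Step 4: ref 5 → HIT, frames=[1,6,5,-]
Step 5: ref 4 → FAULT, frames=[1,6,5,4]
Step 6: ref 4 → HIT, frames=[1,6,5,4]
Step 7: ref 7 → FAULT (evict 1), frames=[7,6,5,4]
Step 8: ref 4 → HIT, frames=[7,6,5,4]
Step 9: ref 3 → FAULT (evict 6), frames=[7,3,5,4]
Step 10: ref 4 → HIT, frames=[7,3,5,4]
Step 11: ref 3 → HIT, frames=[7,3,5,4]
Total faults: 6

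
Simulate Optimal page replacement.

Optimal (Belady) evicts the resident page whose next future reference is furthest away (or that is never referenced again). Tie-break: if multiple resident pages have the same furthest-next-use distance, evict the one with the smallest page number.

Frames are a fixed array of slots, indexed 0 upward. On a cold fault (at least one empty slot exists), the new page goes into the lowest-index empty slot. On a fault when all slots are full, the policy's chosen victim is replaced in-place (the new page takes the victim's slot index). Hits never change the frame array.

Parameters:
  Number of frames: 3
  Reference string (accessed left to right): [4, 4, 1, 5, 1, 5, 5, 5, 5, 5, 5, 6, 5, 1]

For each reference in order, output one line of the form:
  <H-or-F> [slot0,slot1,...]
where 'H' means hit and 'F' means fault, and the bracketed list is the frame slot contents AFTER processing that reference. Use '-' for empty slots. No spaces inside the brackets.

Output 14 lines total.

F [4,-,-]
H [4,-,-]
F [4,1,-]
F [4,1,5]
H [4,1,5]
H [4,1,5]
H [4,1,5]
H [4,1,5]
H [4,1,5]
H [4,1,5]
H [4,1,5]
F [6,1,5]
H [6,1,5]
H [6,1,5]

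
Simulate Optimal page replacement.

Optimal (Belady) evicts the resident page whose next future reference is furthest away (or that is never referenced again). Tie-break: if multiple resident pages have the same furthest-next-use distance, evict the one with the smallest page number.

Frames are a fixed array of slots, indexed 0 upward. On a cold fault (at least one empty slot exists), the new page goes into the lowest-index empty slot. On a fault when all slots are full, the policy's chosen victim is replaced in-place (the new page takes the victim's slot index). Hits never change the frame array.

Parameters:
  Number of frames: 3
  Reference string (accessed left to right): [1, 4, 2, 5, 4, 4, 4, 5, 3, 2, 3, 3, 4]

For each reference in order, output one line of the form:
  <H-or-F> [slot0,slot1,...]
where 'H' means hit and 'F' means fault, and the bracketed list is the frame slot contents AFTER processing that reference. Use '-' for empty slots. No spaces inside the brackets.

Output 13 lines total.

F [1,-,-]
F [1,4,-]
F [1,4,2]
F [5,4,2]
H [5,4,2]
H [5,4,2]
H [5,4,2]
H [5,4,2]
F [3,4,2]
H [3,4,2]
H [3,4,2]
H [3,4,2]
H [3,4,2]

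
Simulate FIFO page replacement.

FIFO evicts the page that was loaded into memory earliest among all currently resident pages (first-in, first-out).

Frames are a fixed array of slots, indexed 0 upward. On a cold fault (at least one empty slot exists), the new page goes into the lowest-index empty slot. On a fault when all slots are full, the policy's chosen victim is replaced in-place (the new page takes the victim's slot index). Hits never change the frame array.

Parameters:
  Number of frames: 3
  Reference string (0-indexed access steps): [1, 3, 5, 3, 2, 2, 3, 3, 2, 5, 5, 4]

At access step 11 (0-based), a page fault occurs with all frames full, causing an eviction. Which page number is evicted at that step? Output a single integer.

Step 0: ref 1 -> FAULT, frames=[1,-,-]
Step 1: ref 3 -> FAULT, frames=[1,3,-]
Step 2: ref 5 -> FAULT, frames=[1,3,5]
Step 3: ref 3 -> HIT, frames=[1,3,5]
Step 4: ref 2 -> FAULT, evict 1, frames=[2,3,5]
Step 5: ref 2 -> HIT, frames=[2,3,5]
Step 6: ref 3 -> HIT, frames=[2,3,5]
Step 7: ref 3 -> HIT, frames=[2,3,5]
Step 8: ref 2 -> HIT, frames=[2,3,5]
Step 9: ref 5 -> HIT, frames=[2,3,5]
Step 10: ref 5 -> HIT, frames=[2,3,5]
Step 11: ref 4 -> FAULT, evict 3, frames=[2,4,5]
At step 11: evicted page 3

Answer: 3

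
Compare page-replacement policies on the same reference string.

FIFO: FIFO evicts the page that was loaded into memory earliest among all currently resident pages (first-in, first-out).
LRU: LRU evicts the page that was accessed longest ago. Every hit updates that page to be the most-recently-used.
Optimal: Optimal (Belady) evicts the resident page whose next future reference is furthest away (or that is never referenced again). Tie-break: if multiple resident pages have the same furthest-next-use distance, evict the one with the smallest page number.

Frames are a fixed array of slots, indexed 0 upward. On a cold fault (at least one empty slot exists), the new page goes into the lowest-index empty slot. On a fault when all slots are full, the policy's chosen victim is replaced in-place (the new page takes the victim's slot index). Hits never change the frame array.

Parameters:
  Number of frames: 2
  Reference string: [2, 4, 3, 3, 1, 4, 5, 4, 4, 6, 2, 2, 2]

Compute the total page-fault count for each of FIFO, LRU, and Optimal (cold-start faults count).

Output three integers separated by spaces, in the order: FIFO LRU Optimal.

--- FIFO ---
  step 0: ref 2 -> FAULT, frames=[2,-] (faults so far: 1)
  step 1: ref 4 -> FAULT, frames=[2,4] (faults so far: 2)
  step 2: ref 3 -> FAULT, evict 2, frames=[3,4] (faults so far: 3)
  step 3: ref 3 -> HIT, frames=[3,4] (faults so far: 3)
  step 4: ref 1 -> FAULT, evict 4, frames=[3,1] (faults so far: 4)
  step 5: ref 4 -> FAULT, evict 3, frames=[4,1] (faults so far: 5)
  step 6: ref 5 -> FAULT, evict 1, frames=[4,5] (faults so far: 6)
  step 7: ref 4 -> HIT, frames=[4,5] (faults so far: 6)
  step 8: ref 4 -> HIT, frames=[4,5] (faults so far: 6)
  step 9: ref 6 -> FAULT, evict 4, frames=[6,5] (faults so far: 7)
  step 10: ref 2 -> FAULT, evict 5, frames=[6,2] (faults so far: 8)
  step 11: ref 2 -> HIT, frames=[6,2] (faults so far: 8)
  step 12: ref 2 -> HIT, frames=[6,2] (faults so far: 8)
  FIFO total faults: 8
--- LRU ---
  step 0: ref 2 -> FAULT, frames=[2,-] (faults so far: 1)
  step 1: ref 4 -> FAULT, frames=[2,4] (faults so far: 2)
  step 2: ref 3 -> FAULT, evict 2, frames=[3,4] (faults so far: 3)
  step 3: ref 3 -> HIT, frames=[3,4] (faults so far: 3)
  step 4: ref 1 -> FAULT, evict 4, frames=[3,1] (faults so far: 4)
  step 5: ref 4 -> FAULT, evict 3, frames=[4,1] (faults so far: 5)
  step 6: ref 5 -> FAULT, evict 1, frames=[4,5] (faults so far: 6)
  step 7: ref 4 -> HIT, frames=[4,5] (faults so far: 6)
  step 8: ref 4 -> HIT, frames=[4,5] (faults so far: 6)
  step 9: ref 6 -> FAULT, evict 5, frames=[4,6] (faults so far: 7)
  step 10: ref 2 -> FAULT, evict 4, frames=[2,6] (faults so far: 8)
  step 11: ref 2 -> HIT, frames=[2,6] (faults so far: 8)
  step 12: ref 2 -> HIT, frames=[2,6] (faults so far: 8)
  LRU total faults: 8
--- Optimal ---
  step 0: ref 2 -> FAULT, frames=[2,-] (faults so far: 1)
  step 1: ref 4 -> FAULT, frames=[2,4] (faults so far: 2)
  step 2: ref 3 -> FAULT, evict 2, frames=[3,4] (faults so far: 3)
  step 3: ref 3 -> HIT, frames=[3,4] (faults so far: 3)
  step 4: ref 1 -> FAULT, evict 3, frames=[1,4] (faults so far: 4)
  step 5: ref 4 -> HIT, frames=[1,4] (faults so far: 4)
  step 6: ref 5 -> FAULT, evict 1, frames=[5,4] (faults so far: 5)
  step 7: ref 4 -> HIT, frames=[5,4] (faults so far: 5)
  step 8: ref 4 -> HIT, frames=[5,4] (faults so far: 5)
  step 9: ref 6 -> FAULT, evict 4, frames=[5,6] (faults so far: 6)
  step 10: ref 2 -> FAULT, evict 5, frames=[2,6] (faults so far: 7)
  step 11: ref 2 -> HIT, frames=[2,6] (faults so far: 7)
  step 12: ref 2 -> HIT, frames=[2,6] (faults so far: 7)
  Optimal total faults: 7

Answer: 8 8 7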